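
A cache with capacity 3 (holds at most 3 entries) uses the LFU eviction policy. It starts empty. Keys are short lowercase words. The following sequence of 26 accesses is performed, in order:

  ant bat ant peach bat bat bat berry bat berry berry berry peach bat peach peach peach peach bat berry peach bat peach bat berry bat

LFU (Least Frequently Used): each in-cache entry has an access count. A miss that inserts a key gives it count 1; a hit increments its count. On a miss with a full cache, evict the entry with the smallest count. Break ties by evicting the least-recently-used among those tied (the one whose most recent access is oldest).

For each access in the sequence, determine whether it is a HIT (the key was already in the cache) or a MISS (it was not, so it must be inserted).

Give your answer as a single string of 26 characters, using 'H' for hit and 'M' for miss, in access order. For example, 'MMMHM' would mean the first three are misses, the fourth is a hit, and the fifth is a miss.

LFU simulation (capacity=3):
  1. access ant: MISS. Cache: [ant(c=1)]
  2. access bat: MISS. Cache: [ant(c=1) bat(c=1)]
  3. access ant: HIT, count now 2. Cache: [bat(c=1) ant(c=2)]
  4. access peach: MISS. Cache: [bat(c=1) peach(c=1) ant(c=2)]
  5. access bat: HIT, count now 2. Cache: [peach(c=1) ant(c=2) bat(c=2)]
  6. access bat: HIT, count now 3. Cache: [peach(c=1) ant(c=2) bat(c=3)]
  7. access bat: HIT, count now 4. Cache: [peach(c=1) ant(c=2) bat(c=4)]
  8. access berry: MISS, evict peach(c=1). Cache: [berry(c=1) ant(c=2) bat(c=4)]
  9. access bat: HIT, count now 5. Cache: [berry(c=1) ant(c=2) bat(c=5)]
  10. access berry: HIT, count now 2. Cache: [ant(c=2) berry(c=2) bat(c=5)]
  11. access berry: HIT, count now 3. Cache: [ant(c=2) berry(c=3) bat(c=5)]
  12. access berry: HIT, count now 4. Cache: [ant(c=2) berry(c=4) bat(c=5)]
  13. access peach: MISS, evict ant(c=2). Cache: [peach(c=1) berry(c=4) bat(c=5)]
  14. access bat: HIT, count now 6. Cache: [peach(c=1) berry(c=4) bat(c=6)]
  15. access peach: HIT, count now 2. Cache: [peach(c=2) berry(c=4) bat(c=6)]
  16. access peach: HIT, count now 3. Cache: [peach(c=3) berry(c=4) bat(c=6)]
  17. access peach: HIT, count now 4. Cache: [berry(c=4) peach(c=4) bat(c=6)]
  18. access peach: HIT, count now 5. Cache: [berry(c=4) peach(c=5) bat(c=6)]
  19. access bat: HIT, count now 7. Cache: [berry(c=4) peach(c=5) bat(c=7)]
  20. access berry: HIT, count now 5. Cache: [peach(c=5) berry(c=5) bat(c=7)]
  21. access peach: HIT, count now 6. Cache: [berry(c=5) peach(c=6) bat(c=7)]
  22. access bat: HIT, count now 8. Cache: [berry(c=5) peach(c=6) bat(c=8)]
  23. access peach: HIT, count now 7. Cache: [berry(c=5) peach(c=7) bat(c=8)]
  24. access bat: HIT, count now 9. Cache: [berry(c=5) peach(c=7) bat(c=9)]
  25. access berry: HIT, count now 6. Cache: [berry(c=6) peach(c=7) bat(c=9)]
  26. access bat: HIT, count now 10. Cache: [berry(c=6) peach(c=7) bat(c=10)]
Total: 21 hits, 5 misses, 2 evictions

Answer: MMHMHHHMHHHHMHHHHHHHHHHHHH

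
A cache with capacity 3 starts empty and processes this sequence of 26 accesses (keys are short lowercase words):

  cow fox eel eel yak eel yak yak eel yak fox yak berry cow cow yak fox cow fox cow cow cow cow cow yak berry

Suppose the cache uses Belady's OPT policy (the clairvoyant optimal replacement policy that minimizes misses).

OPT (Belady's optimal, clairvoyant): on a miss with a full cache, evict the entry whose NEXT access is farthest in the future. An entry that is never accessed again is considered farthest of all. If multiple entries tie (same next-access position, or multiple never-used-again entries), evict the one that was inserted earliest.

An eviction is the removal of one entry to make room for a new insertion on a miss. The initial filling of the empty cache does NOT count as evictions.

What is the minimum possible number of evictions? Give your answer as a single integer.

OPT (Belady) simulation (capacity=3):
  1. access cow: MISS. Cache: [cow]
  2. access fox: MISS. Cache: [cow fox]
  3. access eel: MISS. Cache: [cow fox eel]
  4. access eel: HIT. Next use of eel: step 6. Cache: [cow fox eel]
  5. access yak: MISS, evict cow (next use: step 14). Cache: [fox eel yak]
  6. access eel: HIT. Next use of eel: step 9. Cache: [fox eel yak]
  7. access yak: HIT. Next use of yak: step 8. Cache: [fox eel yak]
  8. access yak: HIT. Next use of yak: step 10. Cache: [fox eel yak]
  9. access eel: HIT. Next use of eel: never. Cache: [fox eel yak]
  10. access yak: HIT. Next use of yak: step 12. Cache: [fox eel yak]
  11. access fox: HIT. Next use of fox: step 17. Cache: [fox eel yak]
  12. access yak: HIT. Next use of yak: step 16. Cache: [fox eel yak]
  13. access berry: MISS, evict eel (next use: never). Cache: [fox yak berry]
  14. access cow: MISS, evict berry (next use: step 26). Cache: [fox yak cow]
  15. access cow: HIT. Next use of cow: step 18. Cache: [fox yak cow]
  16. access yak: HIT. Next use of yak: step 25. Cache: [fox yak cow]
  17. access fox: HIT. Next use of fox: step 19. Cache: [fox yak cow]
  18. access cow: HIT. Next use of cow: step 20. Cache: [fox yak cow]
  19. access fox: HIT. Next use of fox: never. Cache: [fox yak cow]
  20. access cow: HIT. Next use of cow: step 21. Cache: [fox yak cow]
  21. access cow: HIT. Next use of cow: step 22. Cache: [fox yak cow]
  22. access cow: HIT. Next use of cow: step 23. Cache: [fox yak cow]
  23. access cow: HIT. Next use of cow: step 24. Cache: [fox yak cow]
  24. access cow: HIT. Next use of cow: never. Cache: [fox yak cow]
  25. access yak: HIT. Next use of yak: never. Cache: [fox yak cow]
  26. access berry: MISS, evict fox (next use: never). Cache: [yak cow berry]
Total: 19 hits, 7 misses, 4 evictions

Answer: 4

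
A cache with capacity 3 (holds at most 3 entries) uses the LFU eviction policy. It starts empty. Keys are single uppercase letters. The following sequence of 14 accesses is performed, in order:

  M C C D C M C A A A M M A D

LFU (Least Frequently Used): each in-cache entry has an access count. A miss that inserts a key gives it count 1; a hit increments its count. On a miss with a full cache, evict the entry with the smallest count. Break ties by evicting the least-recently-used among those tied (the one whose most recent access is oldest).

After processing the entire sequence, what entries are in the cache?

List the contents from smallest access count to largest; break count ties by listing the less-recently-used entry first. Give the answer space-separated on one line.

LFU simulation (capacity=3):
  1. access M: MISS. Cache: [M(c=1)]
  2. access C: MISS. Cache: [M(c=1) C(c=1)]
  3. access C: HIT, count now 2. Cache: [M(c=1) C(c=2)]
  4. access D: MISS. Cache: [M(c=1) D(c=1) C(c=2)]
  5. access C: HIT, count now 3. Cache: [M(c=1) D(c=1) C(c=3)]
  6. access M: HIT, count now 2. Cache: [D(c=1) M(c=2) C(c=3)]
  7. access C: HIT, count now 4. Cache: [D(c=1) M(c=2) C(c=4)]
  8. access A: MISS, evict D(c=1). Cache: [A(c=1) M(c=2) C(c=4)]
  9. access A: HIT, count now 2. Cache: [M(c=2) A(c=2) C(c=4)]
  10. access A: HIT, count now 3. Cache: [M(c=2) A(c=3) C(c=4)]
  11. access M: HIT, count now 3. Cache: [A(c=3) M(c=3) C(c=4)]
  12. access M: HIT, count now 4. Cache: [A(c=3) C(c=4) M(c=4)]
  13. access A: HIT, count now 4. Cache: [C(c=4) M(c=4) A(c=4)]
  14. access D: MISS, evict C(c=4). Cache: [D(c=1) M(c=4) A(c=4)]
Total: 9 hits, 5 misses, 2 evictions

Answer: D M A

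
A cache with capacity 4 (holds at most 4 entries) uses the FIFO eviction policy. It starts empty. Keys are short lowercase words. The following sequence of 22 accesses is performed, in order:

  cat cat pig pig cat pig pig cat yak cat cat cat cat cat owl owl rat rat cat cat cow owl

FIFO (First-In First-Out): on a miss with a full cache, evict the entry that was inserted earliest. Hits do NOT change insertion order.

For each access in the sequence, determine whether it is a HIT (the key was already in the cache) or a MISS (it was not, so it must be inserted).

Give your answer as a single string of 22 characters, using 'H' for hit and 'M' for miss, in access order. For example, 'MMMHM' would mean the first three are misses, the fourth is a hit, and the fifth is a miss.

FIFO simulation (capacity=4):
  1. access cat: MISS. Cache (old->new): [cat]
  2. access cat: HIT. Cache (old->new): [cat]
  3. access pig: MISS. Cache (old->new): [cat pig]
  4. access pig: HIT. Cache (old->new): [cat pig]
  5. access cat: HIT. Cache (old->new): [cat pig]
  6. access pig: HIT. Cache (old->new): [cat pig]
  7. access pig: HIT. Cache (old->new): [cat pig]
  8. access cat: HIT. Cache (old->new): [cat pig]
  9. access yak: MISS. Cache (old->new): [cat pig yak]
  10. access cat: HIT. Cache (old->new): [cat pig yak]
  11. access cat: HIT. Cache (old->new): [cat pig yak]
  12. access cat: HIT. Cache (old->new): [cat pig yak]
  13. access cat: HIT. Cache (old->new): [cat pig yak]
  14. access cat: HIT. Cache (old->new): [cat pig yak]
  15. access owl: MISS. Cache (old->new): [cat pig yak owl]
  16. access owl: HIT. Cache (old->new): [cat pig yak owl]
  17. access rat: MISS, evict cat. Cache (old->new): [pig yak owl rat]
  18. access rat: HIT. Cache (old->new): [pig yak owl rat]
  19. access cat: MISS, evict pig. Cache (old->new): [yak owl rat cat]
  20. access cat: HIT. Cache (old->new): [yak owl rat cat]
  21. access cow: MISS, evict yak. Cache (old->new): [owl rat cat cow]
  22. access owl: HIT. Cache (old->new): [owl rat cat cow]
Total: 15 hits, 7 misses, 3 evictions

Answer: MHMHHHHHMHHHHHMHMHMHMH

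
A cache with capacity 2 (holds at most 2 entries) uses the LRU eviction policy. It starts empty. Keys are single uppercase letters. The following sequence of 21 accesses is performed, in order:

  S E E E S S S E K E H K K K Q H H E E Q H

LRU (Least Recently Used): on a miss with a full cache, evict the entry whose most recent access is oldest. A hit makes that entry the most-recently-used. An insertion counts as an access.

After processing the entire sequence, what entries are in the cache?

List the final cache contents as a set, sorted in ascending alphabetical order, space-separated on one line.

LRU simulation (capacity=2):
  1. access S: MISS. Cache (LRU->MRU): [S]
  2. access E: MISS. Cache (LRU->MRU): [S E]
  3. access E: HIT. Cache (LRU->MRU): [S E]
  4. access E: HIT. Cache (LRU->MRU): [S E]
  5. access S: HIT. Cache (LRU->MRU): [E S]
  6. access S: HIT. Cache (LRU->MRU): [E S]
  7. access S: HIT. Cache (LRU->MRU): [E S]
  8. access E: HIT. Cache (LRU->MRU): [S E]
  9. access K: MISS, evict S. Cache (LRU->MRU): [E K]
  10. access E: HIT. Cache (LRU->MRU): [K E]
  11. access H: MISS, evict K. Cache (LRU->MRU): [E H]
  12. access K: MISS, evict E. Cache (LRU->MRU): [H K]
  13. access K: HIT. Cache (LRU->MRU): [H K]
  14. access K: HIT. Cache (LRU->MRU): [H K]
  15. access Q: MISS, evict H. Cache (LRU->MRU): [K Q]
  16. access H: MISS, evict K. Cache (LRU->MRU): [Q H]
  17. access H: HIT. Cache (LRU->MRU): [Q H]
  18. access E: MISS, evict Q. Cache (LRU->MRU): [H E]
  19. access E: HIT. Cache (LRU->MRU): [H E]
  20. access Q: MISS, evict H. Cache (LRU->MRU): [E Q]
  21. access H: MISS, evict E. Cache (LRU->MRU): [Q H]
Total: 11 hits, 10 misses, 8 evictions

Answer: H Q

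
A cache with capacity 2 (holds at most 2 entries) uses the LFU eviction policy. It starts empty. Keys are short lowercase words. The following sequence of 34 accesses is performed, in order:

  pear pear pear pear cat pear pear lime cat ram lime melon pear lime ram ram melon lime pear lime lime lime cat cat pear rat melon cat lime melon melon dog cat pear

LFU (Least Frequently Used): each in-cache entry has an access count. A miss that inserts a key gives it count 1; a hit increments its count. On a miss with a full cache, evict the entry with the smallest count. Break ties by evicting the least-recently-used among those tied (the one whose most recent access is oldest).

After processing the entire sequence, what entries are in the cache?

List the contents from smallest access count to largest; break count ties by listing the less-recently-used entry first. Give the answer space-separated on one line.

LFU simulation (capacity=2):
  1. access pear: MISS. Cache: [pear(c=1)]
  2. access pear: HIT, count now 2. Cache: [pear(c=2)]
  3. access pear: HIT, count now 3. Cache: [pear(c=3)]
  4. access pear: HIT, count now 4. Cache: [pear(c=4)]
  5. access cat: MISS. Cache: [cat(c=1) pear(c=4)]
  6. access pear: HIT, count now 5. Cache: [cat(c=1) pear(c=5)]
  7. access pear: HIT, count now 6. Cache: [cat(c=1) pear(c=6)]
  8. access lime: MISS, evict cat(c=1). Cache: [lime(c=1) pear(c=6)]
  9. access cat: MISS, evict lime(c=1). Cache: [cat(c=1) pear(c=6)]
  10. access ram: MISS, evict cat(c=1). Cache: [ram(c=1) pear(c=6)]
  11. access lime: MISS, evict ram(c=1). Cache: [lime(c=1) pear(c=6)]
  12. access melon: MISS, evict lime(c=1). Cache: [melon(c=1) pear(c=6)]
  13. access pear: HIT, count now 7. Cache: [melon(c=1) pear(c=7)]
  14. access lime: MISS, evict melon(c=1). Cache: [lime(c=1) pear(c=7)]
  15. access ram: MISS, evict lime(c=1). Cache: [ram(c=1) pear(c=7)]
  16. access ram: HIT, count now 2. Cache: [ram(c=2) pear(c=7)]
  17. access melon: MISS, evict ram(c=2). Cache: [melon(c=1) pear(c=7)]
  18. access lime: MISS, evict melon(c=1). Cache: [lime(c=1) pear(c=7)]
  19. access pear: HIT, count now 8. Cache: [lime(c=1) pear(c=8)]
  20. access lime: HIT, count now 2. Cache: [lime(c=2) pear(c=8)]
  21. access lime: HIT, count now 3. Cache: [lime(c=3) pear(c=8)]
  22. access lime: HIT, count now 4. Cache: [lime(c=4) pear(c=8)]
  23. access cat: MISS, evict lime(c=4). Cache: [cat(c=1) pear(c=8)]
  24. access cat: HIT, count now 2. Cache: [cat(c=2) pear(c=8)]
  25. access pear: HIT, count now 9. Cache: [cat(c=2) pear(c=9)]
  26. access rat: MISS, evict cat(c=2). Cache: [rat(c=1) pear(c=9)]
  27. access melon: MISS, evict rat(c=1). Cache: [melon(c=1) pear(c=9)]
  28. access cat: MISS, evict melon(c=1). Cache: [cat(c=1) pear(c=9)]
  29. access lime: MISS, evict cat(c=1). Cache: [lime(c=1) pear(c=9)]
  30. access melon: MISS, evict lime(c=1). Cache: [melon(c=1) pear(c=9)]
  31. access melon: HIT, count now 2. Cache: [melon(c=2) pear(c=9)]
  32. access dog: MISS, evict melon(c=2). Cache: [dog(c=1) pear(c=9)]
  33. access cat: MISS, evict dog(c=1). Cache: [cat(c=1) pear(c=9)]
  34. access pear: HIT, count now 10. Cache: [cat(c=1) pear(c=10)]
Total: 15 hits, 19 misses, 17 evictions

Answer: cat pear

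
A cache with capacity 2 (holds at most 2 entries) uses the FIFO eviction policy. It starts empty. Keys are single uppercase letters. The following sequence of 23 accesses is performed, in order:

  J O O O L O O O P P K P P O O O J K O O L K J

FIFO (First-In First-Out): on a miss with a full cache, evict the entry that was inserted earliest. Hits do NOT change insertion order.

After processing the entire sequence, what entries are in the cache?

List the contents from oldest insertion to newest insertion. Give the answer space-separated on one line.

FIFO simulation (capacity=2):
  1. access J: MISS. Cache (old->new): [J]
  2. access O: MISS. Cache (old->new): [J O]
  3. access O: HIT. Cache (old->new): [J O]
  4. access O: HIT. Cache (old->new): [J O]
  5. access L: MISS, evict J. Cache (old->new): [O L]
  6. access O: HIT. Cache (old->new): [O L]
  7. access O: HIT. Cache (old->new): [O L]
  8. access O: HIT. Cache (old->new): [O L]
  9. access P: MISS, evict O. Cache (old->new): [L P]
  10. access P: HIT. Cache (old->new): [L P]
  11. access K: MISS, evict L. Cache (old->new): [P K]
  12. access P: HIT. Cache (old->new): [P K]
  13. access P: HIT. Cache (old->new): [P K]
  14. access O: MISS, evict P. Cache (old->new): [K O]
  15. access O: HIT. Cache (old->new): [K O]
  16. access O: HIT. Cache (old->new): [K O]
  17. access J: MISS, evict K. Cache (old->new): [O J]
  18. access K: MISS, evict O. Cache (old->new): [J K]
  19. access O: MISS, evict J. Cache (old->new): [K O]
  20. access O: HIT. Cache (old->new): [K O]
  21. access L: MISS, evict K. Cache (old->new): [O L]
  22. access K: MISS, evict O. Cache (old->new): [L K]
  23. access J: MISS, evict L. Cache (old->new): [K J]
Total: 11 hits, 12 misses, 10 evictions

Answer: K J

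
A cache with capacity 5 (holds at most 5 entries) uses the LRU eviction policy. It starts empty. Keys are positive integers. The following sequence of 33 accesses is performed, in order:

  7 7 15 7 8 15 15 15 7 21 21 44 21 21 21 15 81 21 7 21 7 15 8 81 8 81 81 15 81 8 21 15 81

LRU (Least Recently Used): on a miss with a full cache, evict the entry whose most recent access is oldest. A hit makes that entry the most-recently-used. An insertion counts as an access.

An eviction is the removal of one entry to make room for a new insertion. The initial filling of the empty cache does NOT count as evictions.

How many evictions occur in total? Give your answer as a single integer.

Answer: 2

Derivation:
LRU simulation (capacity=5):
  1. access 7: MISS. Cache (LRU->MRU): [7]
  2. access 7: HIT. Cache (LRU->MRU): [7]
  3. access 15: MISS. Cache (LRU->MRU): [7 15]
  4. access 7: HIT. Cache (LRU->MRU): [15 7]
  5. access 8: MISS. Cache (LRU->MRU): [15 7 8]
  6. access 15: HIT. Cache (LRU->MRU): [7 8 15]
  7. access 15: HIT. Cache (LRU->MRU): [7 8 15]
  8. access 15: HIT. Cache (LRU->MRU): [7 8 15]
  9. access 7: HIT. Cache (LRU->MRU): [8 15 7]
  10. access 21: MISS. Cache (LRU->MRU): [8 15 7 21]
  11. access 21: HIT. Cache (LRU->MRU): [8 15 7 21]
  12. access 44: MISS. Cache (LRU->MRU): [8 15 7 21 44]
  13. access 21: HIT. Cache (LRU->MRU): [8 15 7 44 21]
  14. access 21: HIT. Cache (LRU->MRU): [8 15 7 44 21]
  15. access 21: HIT. Cache (LRU->MRU): [8 15 7 44 21]
  16. access 15: HIT. Cache (LRU->MRU): [8 7 44 21 15]
  17. access 81: MISS, evict 8. Cache (LRU->MRU): [7 44 21 15 81]
  18. access 21: HIT. Cache (LRU->MRU): [7 44 15 81 21]
  19. access 7: HIT. Cache (LRU->MRU): [44 15 81 21 7]
  20. access 21: HIT. Cache (LRU->MRU): [44 15 81 7 21]
  21. access 7: HIT. Cache (LRU->MRU): [44 15 81 21 7]
  22. access 15: HIT. Cache (LRU->MRU): [44 81 21 7 15]
  23. access 8: MISS, evict 44. Cache (LRU->MRU): [81 21 7 15 8]
  24. access 81: HIT. Cache (LRU->MRU): [21 7 15 8 81]
  25. access 8: HIT. Cache (LRU->MRU): [21 7 15 81 8]
  26. access 81: HIT. Cache (LRU->MRU): [21 7 15 8 81]
  27. access 81: HIT. Cache (LRU->MRU): [21 7 15 8 81]
  28. access 15: HIT. Cache (LRU->MRU): [21 7 8 81 15]
  29. access 81: HIT. Cache (LRU->MRU): [21 7 8 15 81]
  30. access 8: HIT. Cache (LRU->MRU): [21 7 15 81 8]
  31. access 21: HIT. Cache (LRU->MRU): [7 15 81 8 21]
  32. access 15: HIT. Cache (LRU->MRU): [7 81 8 21 15]
  33. access 81: HIT. Cache (LRU->MRU): [7 8 21 15 81]
Total: 26 hits, 7 misses, 2 evictions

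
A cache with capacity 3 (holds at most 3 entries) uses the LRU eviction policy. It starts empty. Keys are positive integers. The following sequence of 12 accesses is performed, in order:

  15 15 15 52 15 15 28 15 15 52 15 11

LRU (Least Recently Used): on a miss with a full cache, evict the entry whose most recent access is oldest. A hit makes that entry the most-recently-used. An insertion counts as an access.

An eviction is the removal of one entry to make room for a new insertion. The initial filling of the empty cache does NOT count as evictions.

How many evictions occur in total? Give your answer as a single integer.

LRU simulation (capacity=3):
  1. access 15: MISS. Cache (LRU->MRU): [15]
  2. access 15: HIT. Cache (LRU->MRU): [15]
  3. access 15: HIT. Cache (LRU->MRU): [15]
  4. access 52: MISS. Cache (LRU->MRU): [15 52]
  5. access 15: HIT. Cache (LRU->MRU): [52 15]
  6. access 15: HIT. Cache (LRU->MRU): [52 15]
  7. access 28: MISS. Cache (LRU->MRU): [52 15 28]
  8. access 15: HIT. Cache (LRU->MRU): [52 28 15]
  9. access 15: HIT. Cache (LRU->MRU): [52 28 15]
  10. access 52: HIT. Cache (LRU->MRU): [28 15 52]
  11. access 15: HIT. Cache (LRU->MRU): [28 52 15]
  12. access 11: MISS, evict 28. Cache (LRU->MRU): [52 15 11]
Total: 8 hits, 4 misses, 1 evictions

Answer: 1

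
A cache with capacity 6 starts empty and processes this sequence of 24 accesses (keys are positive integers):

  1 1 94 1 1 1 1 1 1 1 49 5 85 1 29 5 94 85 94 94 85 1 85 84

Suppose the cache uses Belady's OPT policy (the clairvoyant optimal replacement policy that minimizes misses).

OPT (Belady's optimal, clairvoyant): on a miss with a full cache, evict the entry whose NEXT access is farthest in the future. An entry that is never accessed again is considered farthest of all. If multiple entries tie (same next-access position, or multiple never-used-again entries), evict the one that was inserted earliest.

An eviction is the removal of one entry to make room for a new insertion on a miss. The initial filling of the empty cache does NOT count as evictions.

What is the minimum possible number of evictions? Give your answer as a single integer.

OPT (Belady) simulation (capacity=6):
  1. access 1: MISS. Cache: [1]
  2. access 1: HIT. Next use of 1: step 4. Cache: [1]
  3. access 94: MISS. Cache: [1 94]
  4. access 1: HIT. Next use of 1: step 5. Cache: [1 94]
  5. access 1: HIT. Next use of 1: step 6. Cache: [1 94]
  6. access 1: HIT. Next use of 1: step 7. Cache: [1 94]
  7. access 1: HIT. Next use of 1: step 8. Cache: [1 94]
  8. access 1: HIT. Next use of 1: step 9. Cache: [1 94]
  9. access 1: HIT. Next use of 1: step 10. Cache: [1 94]
  10. access 1: HIT. Next use of 1: step 14. Cache: [1 94]
  11. access 49: MISS. Cache: [1 94 49]
  12. access 5: MISS. Cache: [1 94 49 5]
  13. access 85: MISS. Cache: [1 94 49 5 85]
  14. access 1: HIT. Next use of 1: step 22. Cache: [1 94 49 5 85]
  15. access 29: MISS. Cache: [1 94 49 5 85 29]
  16. access 5: HIT. Next use of 5: never. Cache: [1 94 49 5 85 29]
  17. access 94: HIT. Next use of 94: step 19. Cache: [1 94 49 5 85 29]
  18. access 85: HIT. Next use of 85: step 21. Cache: [1 94 49 5 85 29]
  19. access 94: HIT. Next use of 94: step 20. Cache: [1 94 49 5 85 29]
  20. access 94: HIT. Next use of 94: never. Cache: [1 94 49 5 85 29]
  21. access 85: HIT. Next use of 85: step 23. Cache: [1 94 49 5 85 29]
  22. access 1: HIT. Next use of 1: never. Cache: [1 94 49 5 85 29]
  23. access 85: HIT. Next use of 85: never. Cache: [1 94 49 5 85 29]
  24. access 84: MISS, evict 1 (next use: never). Cache: [94 49 5 85 29 84]
Total: 17 hits, 7 misses, 1 evictions

Answer: 1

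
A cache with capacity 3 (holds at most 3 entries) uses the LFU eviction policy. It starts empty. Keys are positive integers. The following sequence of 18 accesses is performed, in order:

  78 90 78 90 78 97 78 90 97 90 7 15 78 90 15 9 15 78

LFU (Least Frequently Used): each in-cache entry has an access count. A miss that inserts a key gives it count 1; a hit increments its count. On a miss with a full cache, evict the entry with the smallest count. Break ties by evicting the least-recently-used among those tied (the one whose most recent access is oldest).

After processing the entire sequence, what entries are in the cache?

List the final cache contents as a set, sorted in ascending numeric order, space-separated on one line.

LFU simulation (capacity=3):
  1. access 78: MISS. Cache: [78(c=1)]
  2. access 90: MISS. Cache: [78(c=1) 90(c=1)]
  3. access 78: HIT, count now 2. Cache: [90(c=1) 78(c=2)]
  4. access 90: HIT, count now 2. Cache: [78(c=2) 90(c=2)]
  5. access 78: HIT, count now 3. Cache: [90(c=2) 78(c=3)]
  6. access 97: MISS. Cache: [97(c=1) 90(c=2) 78(c=3)]
  7. access 78: HIT, count now 4. Cache: [97(c=1) 90(c=2) 78(c=4)]
  8. access 90: HIT, count now 3. Cache: [97(c=1) 90(c=3) 78(c=4)]
  9. access 97: HIT, count now 2. Cache: [97(c=2) 90(c=3) 78(c=4)]
  10. access 90: HIT, count now 4. Cache: [97(c=2) 78(c=4) 90(c=4)]
  11. access 7: MISS, evict 97(c=2). Cache: [7(c=1) 78(c=4) 90(c=4)]
  12. access 15: MISS, evict 7(c=1). Cache: [15(c=1) 78(c=4) 90(c=4)]
  13. access 78: HIT, count now 5. Cache: [15(c=1) 90(c=4) 78(c=5)]
  14. access 90: HIT, count now 5. Cache: [15(c=1) 78(c=5) 90(c=5)]
  15. access 15: HIT, count now 2. Cache: [15(c=2) 78(c=5) 90(c=5)]
  16. access 9: MISS, evict 15(c=2). Cache: [9(c=1) 78(c=5) 90(c=5)]
  17. access 15: MISS, evict 9(c=1). Cache: [15(c=1) 78(c=5) 90(c=5)]
  18. access 78: HIT, count now 6. Cache: [15(c=1) 90(c=5) 78(c=6)]
Total: 11 hits, 7 misses, 4 evictions

Answer: 15 78 90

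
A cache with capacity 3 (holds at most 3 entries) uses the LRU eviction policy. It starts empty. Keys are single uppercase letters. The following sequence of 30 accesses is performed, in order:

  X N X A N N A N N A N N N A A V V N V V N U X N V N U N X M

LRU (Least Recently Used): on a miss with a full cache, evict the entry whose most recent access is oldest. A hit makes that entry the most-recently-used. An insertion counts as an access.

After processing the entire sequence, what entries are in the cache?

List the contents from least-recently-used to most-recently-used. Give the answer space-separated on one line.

LRU simulation (capacity=3):
  1. access X: MISS. Cache (LRU->MRU): [X]
  2. access N: MISS. Cache (LRU->MRU): [X N]
  3. access X: HIT. Cache (LRU->MRU): [N X]
  4. access A: MISS. Cache (LRU->MRU): [N X A]
  5. access N: HIT. Cache (LRU->MRU): [X A N]
  6. access N: HIT. Cache (LRU->MRU): [X A N]
  7. access A: HIT. Cache (LRU->MRU): [X N A]
  8. access N: HIT. Cache (LRU->MRU): [X A N]
  9. access N: HIT. Cache (LRU->MRU): [X A N]
  10. access A: HIT. Cache (LRU->MRU): [X N A]
  11. access N: HIT. Cache (LRU->MRU): [X A N]
  12. access N: HIT. Cache (LRU->MRU): [X A N]
  13. access N: HIT. Cache (LRU->MRU): [X A N]
  14. access A: HIT. Cache (LRU->MRU): [X N A]
  15. access A: HIT. Cache (LRU->MRU): [X N A]
  16. access V: MISS, evict X. Cache (LRU->MRU): [N A V]
  17. access V: HIT. Cache (LRU->MRU): [N A V]
  18. access N: HIT. Cache (LRU->MRU): [A V N]
  19. access V: HIT. Cache (LRU->MRU): [A N V]
  20. access V: HIT. Cache (LRU->MRU): [A N V]
  21. access N: HIT. Cache (LRU->MRU): [A V N]
  22. access U: MISS, evict A. Cache (LRU->MRU): [V N U]
  23. access X: MISS, evict V. Cache (LRU->MRU): [N U X]
  24. access N: HIT. Cache (LRU->MRU): [U X N]
  25. access V: MISS, evict U. Cache (LRU->MRU): [X N V]
  26. access N: HIT. Cache (LRU->MRU): [X V N]
  27. access U: MISS, evict X. Cache (LRU->MRU): [V N U]
  28. access N: HIT. Cache (LRU->MRU): [V U N]
  29. access X: MISS, evict V. Cache (LRU->MRU): [U N X]
  30. access M: MISS, evict U. Cache (LRU->MRU): [N X M]
Total: 20 hits, 10 misses, 7 evictions

Answer: N X M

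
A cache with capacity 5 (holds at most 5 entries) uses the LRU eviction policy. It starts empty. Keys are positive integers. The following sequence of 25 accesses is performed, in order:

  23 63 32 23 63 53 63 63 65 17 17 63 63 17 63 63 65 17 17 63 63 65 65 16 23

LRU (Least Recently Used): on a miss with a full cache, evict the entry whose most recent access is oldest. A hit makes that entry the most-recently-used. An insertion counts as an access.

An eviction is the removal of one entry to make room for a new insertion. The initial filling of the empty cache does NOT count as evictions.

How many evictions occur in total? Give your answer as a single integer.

LRU simulation (capacity=5):
  1. access 23: MISS. Cache (LRU->MRU): [23]
  2. access 63: MISS. Cache (LRU->MRU): [23 63]
  3. access 32: MISS. Cache (LRU->MRU): [23 63 32]
  4. access 23: HIT. Cache (LRU->MRU): [63 32 23]
  5. access 63: HIT. Cache (LRU->MRU): [32 23 63]
  6. access 53: MISS. Cache (LRU->MRU): [32 23 63 53]
  7. access 63: HIT. Cache (LRU->MRU): [32 23 53 63]
  8. access 63: HIT. Cache (LRU->MRU): [32 23 53 63]
  9. access 65: MISS. Cache (LRU->MRU): [32 23 53 63 65]
  10. access 17: MISS, evict 32. Cache (LRU->MRU): [23 53 63 65 17]
  11. access 17: HIT. Cache (LRU->MRU): [23 53 63 65 17]
  12. access 63: HIT. Cache (LRU->MRU): [23 53 65 17 63]
  13. access 63: HIT. Cache (LRU->MRU): [23 53 65 17 63]
  14. access 17: HIT. Cache (LRU->MRU): [23 53 65 63 17]
  15. access 63: HIT. Cache (LRU->MRU): [23 53 65 17 63]
  16. access 63: HIT. Cache (LRU->MRU): [23 53 65 17 63]
  17. access 65: HIT. Cache (LRU->MRU): [23 53 17 63 65]
  18. access 17: HIT. Cache (LRU->MRU): [23 53 63 65 17]
  19. access 17: HIT. Cache (LRU->MRU): [23 53 63 65 17]
  20. access 63: HIT. Cache (LRU->MRU): [23 53 65 17 63]
  21. access 63: HIT. Cache (LRU->MRU): [23 53 65 17 63]
  22. access 65: HIT. Cache (LRU->MRU): [23 53 17 63 65]
  23. access 65: HIT. Cache (LRU->MRU): [23 53 17 63 65]
  24. access 16: MISS, evict 23. Cache (LRU->MRU): [53 17 63 65 16]
  25. access 23: MISS, evict 53. Cache (LRU->MRU): [17 63 65 16 23]
Total: 17 hits, 8 misses, 3 evictions

Answer: 3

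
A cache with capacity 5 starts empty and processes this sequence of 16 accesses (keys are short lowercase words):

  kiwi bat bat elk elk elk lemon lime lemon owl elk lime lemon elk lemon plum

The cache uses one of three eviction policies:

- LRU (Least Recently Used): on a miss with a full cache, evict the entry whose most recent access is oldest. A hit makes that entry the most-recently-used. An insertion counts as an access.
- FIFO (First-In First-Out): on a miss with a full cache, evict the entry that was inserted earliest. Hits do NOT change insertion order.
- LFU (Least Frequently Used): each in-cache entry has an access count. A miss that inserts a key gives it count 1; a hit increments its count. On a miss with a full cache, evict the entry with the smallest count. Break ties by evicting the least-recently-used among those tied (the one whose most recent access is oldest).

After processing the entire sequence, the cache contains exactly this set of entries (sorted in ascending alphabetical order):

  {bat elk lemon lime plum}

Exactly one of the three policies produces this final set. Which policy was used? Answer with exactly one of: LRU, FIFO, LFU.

Answer: LFU

Derivation:
Simulating under each policy and comparing final sets:
  LRU: final set = {elk lemon lime owl plum} -> differs
  FIFO: final set = {elk lemon lime owl plum} -> differs
  LFU: final set = {bat elk lemon lime plum} -> MATCHES target
Only LFU produces the target set.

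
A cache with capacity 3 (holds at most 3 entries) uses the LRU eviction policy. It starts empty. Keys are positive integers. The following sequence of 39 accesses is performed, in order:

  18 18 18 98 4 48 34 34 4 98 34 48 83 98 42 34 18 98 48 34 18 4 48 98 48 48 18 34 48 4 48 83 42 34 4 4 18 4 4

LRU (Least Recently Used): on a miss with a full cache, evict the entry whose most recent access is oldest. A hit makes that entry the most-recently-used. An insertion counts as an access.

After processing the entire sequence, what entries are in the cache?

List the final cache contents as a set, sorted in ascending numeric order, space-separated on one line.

Answer: 4 18 34

Derivation:
LRU simulation (capacity=3):
  1. access 18: MISS. Cache (LRU->MRU): [18]
  2. access 18: HIT. Cache (LRU->MRU): [18]
  3. access 18: HIT. Cache (LRU->MRU): [18]
  4. access 98: MISS. Cache (LRU->MRU): [18 98]
  5. access 4: MISS. Cache (LRU->MRU): [18 98 4]
  6. access 48: MISS, evict 18. Cache (LRU->MRU): [98 4 48]
  7. access 34: MISS, evict 98. Cache (LRU->MRU): [4 48 34]
  8. access 34: HIT. Cache (LRU->MRU): [4 48 34]
  9. access 4: HIT. Cache (LRU->MRU): [48 34 4]
  10. access 98: MISS, evict 48. Cache (LRU->MRU): [34 4 98]
  11. access 34: HIT. Cache (LRU->MRU): [4 98 34]
  12. access 48: MISS, evict 4. Cache (LRU->MRU): [98 34 48]
  13. access 83: MISS, evict 98. Cache (LRU->MRU): [34 48 83]
  14. access 98: MISS, evict 34. Cache (LRU->MRU): [48 83 98]
  15. access 42: MISS, evict 48. Cache (LRU->MRU): [83 98 42]
  16. access 34: MISS, evict 83. Cache (LRU->MRU): [98 42 34]
  17. access 18: MISS, evict 98. Cache (LRU->MRU): [42 34 18]
  18. access 98: MISS, evict 42. Cache (LRU->MRU): [34 18 98]
  19. access 48: MISS, evict 34. Cache (LRU->MRU): [18 98 48]
  20. access 34: MISS, evict 18. Cache (LRU->MRU): [98 48 34]
  21. access 18: MISS, evict 98. Cache (LRU->MRU): [48 34 18]
  22. access 4: MISS, evict 48. Cache (LRU->MRU): [34 18 4]
  23. access 48: MISS, evict 34. Cache (LRU->MRU): [18 4 48]
  24. access 98: MISS, evict 18. Cache (LRU->MRU): [4 48 98]
  25. access 48: HIT. Cache (LRU->MRU): [4 98 48]
  26. access 48: HIT. Cache (LRU->MRU): [4 98 48]
  27. access 18: MISS, evict 4. Cache (LRU->MRU): [98 48 18]
  28. access 34: MISS, evict 98. Cache (LRU->MRU): [48 18 34]
  29. access 48: HIT. Cache (LRU->MRU): [18 34 48]
  30. access 4: MISS, evict 18. Cache (LRU->MRU): [34 48 4]
  31. access 48: HIT. Cache (LRU->MRU): [34 4 48]
  32. access 83: MISS, evict 34. Cache (LRU->MRU): [4 48 83]
  33. access 42: MISS, evict 4. Cache (LRU->MRU): [48 83 42]
  34. access 34: MISS, evict 48. Cache (LRU->MRU): [83 42 34]
  35. access 4: MISS, evict 83. Cache (LRU->MRU): [42 34 4]
  36. access 4: HIT. Cache (LRU->MRU): [42 34 4]
  37. access 18: MISS, evict 42. Cache (LRU->MRU): [34 4 18]
  38. access 4: HIT. Cache (LRU->MRU): [34 18 4]
  39. access 4: HIT. Cache (LRU->MRU): [34 18 4]
Total: 12 hits, 27 misses, 24 evictions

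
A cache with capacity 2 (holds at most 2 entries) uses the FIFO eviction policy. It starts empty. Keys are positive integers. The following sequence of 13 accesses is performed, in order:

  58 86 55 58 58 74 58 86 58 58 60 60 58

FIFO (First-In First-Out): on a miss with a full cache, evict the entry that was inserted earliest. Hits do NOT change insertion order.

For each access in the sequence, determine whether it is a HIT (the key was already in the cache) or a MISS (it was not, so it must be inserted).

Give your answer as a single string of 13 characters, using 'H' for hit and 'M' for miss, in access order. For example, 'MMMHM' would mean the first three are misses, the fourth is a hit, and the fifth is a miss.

FIFO simulation (capacity=2):
  1. access 58: MISS. Cache (old->new): [58]
  2. access 86: MISS. Cache (old->new): [58 86]
  3. access 55: MISS, evict 58. Cache (old->new): [86 55]
  4. access 58: MISS, evict 86. Cache (old->new): [55 58]
  5. access 58: HIT. Cache (old->new): [55 58]
  6. access 74: MISS, evict 55. Cache (old->new): [58 74]
  7. access 58: HIT. Cache (old->new): [58 74]
  8. access 86: MISS, evict 58. Cache (old->new): [74 86]
  9. access 58: MISS, evict 74. Cache (old->new): [86 58]
  10. access 58: HIT. Cache (old->new): [86 58]
  11. access 60: MISS, evict 86. Cache (old->new): [58 60]
  12. access 60: HIT. Cache (old->new): [58 60]
  13. access 58: HIT. Cache (old->new): [58 60]
Total: 5 hits, 8 misses, 6 evictions

Answer: MMMMHMHMMHMHH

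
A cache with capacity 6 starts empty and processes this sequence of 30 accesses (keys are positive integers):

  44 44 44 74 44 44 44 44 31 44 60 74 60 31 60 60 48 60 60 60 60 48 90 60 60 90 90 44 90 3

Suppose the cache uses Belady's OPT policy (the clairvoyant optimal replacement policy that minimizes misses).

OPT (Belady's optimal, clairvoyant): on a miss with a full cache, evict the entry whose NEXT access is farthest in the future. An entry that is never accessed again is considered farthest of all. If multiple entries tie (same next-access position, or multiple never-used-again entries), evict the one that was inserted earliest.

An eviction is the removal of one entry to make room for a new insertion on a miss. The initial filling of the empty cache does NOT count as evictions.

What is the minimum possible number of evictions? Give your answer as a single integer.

OPT (Belady) simulation (capacity=6):
  1. access 44: MISS. Cache: [44]
  2. access 44: HIT. Next use of 44: step 3. Cache: [44]
  3. access 44: HIT. Next use of 44: step 5. Cache: [44]
  4. access 74: MISS. Cache: [44 74]
  5. access 44: HIT. Next use of 44: step 6. Cache: [44 74]
  6. access 44: HIT. Next use of 44: step 7. Cache: [44 74]
  7. access 44: HIT. Next use of 44: step 8. Cache: [44 74]
  8. access 44: HIT. Next use of 44: step 10. Cache: [44 74]
  9. access 31: MISS. Cache: [44 74 31]
  10. access 44: HIT. Next use of 44: step 28. Cache: [44 74 31]
  11. access 60: MISS. Cache: [44 74 31 60]
  12. access 74: HIT. Next use of 74: never. Cache: [44 74 31 60]
  13. access 60: HIT. Next use of 60: step 15. Cache: [44 74 31 60]
  14. access 31: HIT. Next use of 31: never. Cache: [44 74 31 60]
  15. access 60: HIT. Next use of 60: step 16. Cache: [44 74 31 60]
  16. access 60: HIT. Next use of 60: step 18. Cache: [44 74 31 60]
  17. access 48: MISS. Cache: [44 74 31 60 48]
  18. access 60: HIT. Next use of 60: step 19. Cache: [44 74 31 60 48]
  19. access 60: HIT. Next use of 60: step 20. Cache: [44 74 31 60 48]
  20. access 60: HIT. Next use of 60: step 21. Cache: [44 74 31 60 48]
  21. access 60: HIT. Next use of 60: step 24. Cache: [44 74 31 60 48]
  22. access 48: HIT. Next use of 48: never. Cache: [44 74 31 60 48]
  23. access 90: MISS. Cache: [44 74 31 60 48 90]
  24. access 60: HIT. Next use of 60: step 25. Cache: [44 74 31 60 48 90]
  25. access 60: HIT. Next use of 60: never. Cache: [44 74 31 60 48 90]
  26. access 90: HIT. Next use of 90: step 27. Cache: [44 74 31 60 48 90]
  27. access 90: HIT. Next use of 90: step 29. Cache: [44 74 31 60 48 90]
  28. access 44: HIT. Next use of 44: never. Cache: [44 74 31 60 48 90]
  29. access 90: HIT. Next use of 90: never. Cache: [44 74 31 60 48 90]
  30. access 3: MISS, evict 44 (next use: never). Cache: [74 31 60 48 90 3]
Total: 23 hits, 7 misses, 1 evictions

Answer: 1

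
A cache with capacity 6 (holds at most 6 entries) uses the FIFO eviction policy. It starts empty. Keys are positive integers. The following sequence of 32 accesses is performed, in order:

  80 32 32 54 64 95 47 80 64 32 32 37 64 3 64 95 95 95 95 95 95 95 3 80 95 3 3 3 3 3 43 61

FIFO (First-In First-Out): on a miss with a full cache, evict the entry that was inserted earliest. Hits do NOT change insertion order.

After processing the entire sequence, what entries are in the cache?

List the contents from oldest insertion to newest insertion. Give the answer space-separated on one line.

FIFO simulation (capacity=6):
  1. access 80: MISS. Cache (old->new): [80]
  2. access 32: MISS. Cache (old->new): [80 32]
  3. access 32: HIT. Cache (old->new): [80 32]
  4. access 54: MISS. Cache (old->new): [80 32 54]
  5. access 64: MISS. Cache (old->new): [80 32 54 64]
  6. access 95: MISS. Cache (old->new): [80 32 54 64 95]
  7. access 47: MISS. Cache (old->new): [80 32 54 64 95 47]
  8. access 80: HIT. Cache (old->new): [80 32 54 64 95 47]
  9. access 64: HIT. Cache (old->new): [80 32 54 64 95 47]
  10. access 32: HIT. Cache (old->new): [80 32 54 64 95 47]
  11. access 32: HIT. Cache (old->new): [80 32 54 64 95 47]
  12. access 37: MISS, evict 80. Cache (old->new): [32 54 64 95 47 37]
  13. access 64: HIT. Cache (old->new): [32 54 64 95 47 37]
  14. access 3: MISS, evict 32. Cache (old->new): [54 64 95 47 37 3]
  15. access 64: HIT. Cache (old->new): [54 64 95 47 37 3]
  16. access 95: HIT. Cache (old->new): [54 64 95 47 37 3]
  17. access 95: HIT. Cache (old->new): [54 64 95 47 37 3]
  18. access 95: HIT. Cache (old->new): [54 64 95 47 37 3]
  19. access 95: HIT. Cache (old->new): [54 64 95 47 37 3]
  20. access 95: HIT. Cache (old->new): [54 64 95 47 37 3]
  21. access 95: HIT. Cache (old->new): [54 64 95 47 37 3]
  22. access 95: HIT. Cache (old->new): [54 64 95 47 37 3]
  23. access 3: HIT. Cache (old->new): [54 64 95 47 37 3]
  24. access 80: MISS, evict 54. Cache (old->new): [64 95 47 37 3 80]
  25. access 95: HIT. Cache (old->new): [64 95 47 37 3 80]
  26. access 3: HIT. Cache (old->new): [64 95 47 37 3 80]
  27. access 3: HIT. Cache (old->new): [64 95 47 37 3 80]
  28. access 3: HIT. Cache (old->new): [64 95 47 37 3 80]
  29. access 3: HIT. Cache (old->new): [64 95 47 37 3 80]
  30. access 3: HIT. Cache (old->new): [64 95 47 37 3 80]
  31. access 43: MISS, evict 64. Cache (old->new): [95 47 37 3 80 43]
  32. access 61: MISS, evict 95. Cache (old->new): [47 37 3 80 43 61]
Total: 21 hits, 11 misses, 5 evictions

Answer: 47 37 3 80 43 61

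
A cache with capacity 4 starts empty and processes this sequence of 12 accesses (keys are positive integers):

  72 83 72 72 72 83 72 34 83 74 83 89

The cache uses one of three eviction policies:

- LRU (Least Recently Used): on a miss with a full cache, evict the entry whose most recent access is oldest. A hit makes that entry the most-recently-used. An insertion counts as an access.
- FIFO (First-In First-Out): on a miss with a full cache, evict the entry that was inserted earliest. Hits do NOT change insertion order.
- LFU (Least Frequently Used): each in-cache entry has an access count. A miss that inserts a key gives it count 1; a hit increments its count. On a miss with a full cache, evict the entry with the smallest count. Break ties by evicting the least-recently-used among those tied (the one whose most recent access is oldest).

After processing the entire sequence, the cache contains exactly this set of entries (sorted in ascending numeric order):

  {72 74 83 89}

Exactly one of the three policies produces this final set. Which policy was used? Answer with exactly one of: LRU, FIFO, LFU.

Simulating under each policy and comparing final sets:
  LRU: final set = {34 74 83 89} -> differs
  FIFO: final set = {34 74 83 89} -> differs
  LFU: final set = {72 74 83 89} -> MATCHES target
Only LFU produces the target set.

Answer: LFU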